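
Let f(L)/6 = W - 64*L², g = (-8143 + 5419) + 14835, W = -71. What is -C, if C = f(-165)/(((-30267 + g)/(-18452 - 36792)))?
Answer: 48130533962/1513 ≈ 3.1811e+7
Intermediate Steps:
g = 12111 (g = -2724 + 14835 = 12111)
f(L) = -426 - 384*L² (f(L) = 6*(-71 - 64*L²) = -426 - 384*L²)
C = -48130533962/1513 (C = (-426 - 384*(-165)²)/(((-30267 + 12111)/(-18452 - 36792))) = (-426 - 384*27225)/((-18156/(-55244))) = (-426 - 10454400)/((-18156*(-1/55244))) = -10454826/4539/13811 = -10454826*13811/4539 = -48130533962/1513 ≈ -3.1811e+7)
-C = -1*(-48130533962/1513) = 48130533962/1513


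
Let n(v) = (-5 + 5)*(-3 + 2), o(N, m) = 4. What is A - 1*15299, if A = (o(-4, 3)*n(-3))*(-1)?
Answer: -15299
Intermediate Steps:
n(v) = 0 (n(v) = 0*(-1) = 0)
A = 0 (A = (4*0)*(-1) = 0*(-1) = 0)
A - 1*15299 = 0 - 1*15299 = 0 - 15299 = -15299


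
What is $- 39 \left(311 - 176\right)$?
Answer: $-5265$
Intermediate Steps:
$- 39 \left(311 - 176\right) = \left(-39\right) 135 = -5265$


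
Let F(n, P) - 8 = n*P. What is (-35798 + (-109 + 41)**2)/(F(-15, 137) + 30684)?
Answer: -31174/28637 ≈ -1.0886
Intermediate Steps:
F(n, P) = 8 + P*n (F(n, P) = 8 + n*P = 8 + P*n)
(-35798 + (-109 + 41)**2)/(F(-15, 137) + 30684) = (-35798 + (-109 + 41)**2)/((8 + 137*(-15)) + 30684) = (-35798 + (-68)**2)/((8 - 2055) + 30684) = (-35798 + 4624)/(-2047 + 30684) = -31174/28637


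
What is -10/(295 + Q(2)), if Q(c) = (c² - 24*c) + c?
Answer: -10/253 ≈ -0.039526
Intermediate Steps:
Q(c) = c² - 23*c
-10/(295 + Q(2)) = -10/(295 + 2*(-23 + 2)) = -10/(295 + 2*(-21)) = -10/(295 - 42) = -10/253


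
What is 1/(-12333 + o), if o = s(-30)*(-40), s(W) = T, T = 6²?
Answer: -1/13773 ≈ -7.2606e-5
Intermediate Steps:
T = 36
s(W) = 36
o = -1440 (o = 36*(-40) = -1440)
1/(-12333 + o) = 1/(-12333 - 1440) = 1/(-13773) = -1/13773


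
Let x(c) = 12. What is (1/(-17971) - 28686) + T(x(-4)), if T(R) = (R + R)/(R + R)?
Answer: -515498136/17971 ≈ -28685.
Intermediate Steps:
T(R) = 1 (T(R) = (2*R)/((2*R)) = (2*R)*(1/(2*R)) = 1)
(1/(-17971) - 28686) + T(x(-4)) = (1/(-17971) - 28686) + 1 = (-1/17971 - 28686) + 1 = -515516107/17971 + 1 = -515498136/17971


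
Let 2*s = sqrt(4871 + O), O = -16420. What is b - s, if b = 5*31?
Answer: 155 - I*sqrt(11549)/2 ≈ 155.0 - 53.733*I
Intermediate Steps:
s = I*sqrt(11549)/2 (s = sqrt(4871 - 16420)/2 = sqrt(-11549)/2 = (I*sqrt(11549))/2 = I*sqrt(11549)/2 ≈ 53.733*I)
b = 155
b - s = 155 - I*sqrt(11549)/2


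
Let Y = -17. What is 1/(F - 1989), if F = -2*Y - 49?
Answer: -1/2004 ≈ -0.00049900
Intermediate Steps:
F = -15 (F = -2*(-17) - 49 = 34 - 49 = -15)
1/(F - 1989) = 1/(-15 - 1989) = 1/(-2004) = -1/2004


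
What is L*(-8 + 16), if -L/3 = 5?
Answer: -120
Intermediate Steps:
L = -15 (L = -3*5 = -15)
L*(-8 + 16) = -15*(-8 + 16) = -15*8 = -120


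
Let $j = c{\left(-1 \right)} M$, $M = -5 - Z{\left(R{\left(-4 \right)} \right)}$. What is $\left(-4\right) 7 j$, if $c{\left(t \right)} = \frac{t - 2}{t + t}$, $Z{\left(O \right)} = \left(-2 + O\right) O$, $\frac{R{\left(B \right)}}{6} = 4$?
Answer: $22386$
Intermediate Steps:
$R{\left(B \right)} = 24$ ($R{\left(B \right)} = 6 \cdot 4 = 24$)
$Z{\left(O \right)} = O \left(-2 + O\right)$
$c{\left(t \right)} = \frac{-2 + t}{2 t}$
$M = -533$ ($M = -5 - 24 \left(-2 + 24\right) = -5 - 24 \cdot 22 = -5 - 528 = -533$)
$j = - \frac{1599}{2}$ ($j = \frac{-2 - 1}{2 \left(-1\right)} \left(-533\right) = \frac{1}{2} \left(-1\right) \left(-3\right) \left(-533\right) = \frac{3}{2} \left(-533\right) = - \frac{1599}{2} \approx -799.5$)
$\left(-4\right) 7 j = \left(-4\right) 7 \left(- \frac{1599}{2}\right) = \left(-28\right) \left(- \frac{1599}{2}\right) = 22386$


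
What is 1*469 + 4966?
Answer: 5435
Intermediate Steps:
1*469 + 4966 = 469 + 4966 = 5435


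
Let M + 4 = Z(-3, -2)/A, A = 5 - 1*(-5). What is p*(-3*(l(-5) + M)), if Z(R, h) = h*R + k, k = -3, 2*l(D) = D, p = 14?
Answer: 1302/5 ≈ 260.40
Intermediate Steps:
l(D) = D/2
Z(R, h) = -3 + R*h (Z(R, h) = h*R - 3 = R*h - 3 = -3 + R*h)
A = 10 (A = 5 + 5 = 10)
M = -37/10 (M = -4 + (-3 - 3*(-2))/10 = -4 + (-3 + 6)*(1/10) = -4 + 3*(1/10) = -4 + 3/10 = -37/10 ≈ -3.7000)
p*(-3*(l(-5) + M)) = 14*(-3*((1/2)*(-5) - 37/10)) = 14*(-3*(-5/2 - 37/10)) = 14*(-3*(-31/5)) = 14*(93/5) = 1302/5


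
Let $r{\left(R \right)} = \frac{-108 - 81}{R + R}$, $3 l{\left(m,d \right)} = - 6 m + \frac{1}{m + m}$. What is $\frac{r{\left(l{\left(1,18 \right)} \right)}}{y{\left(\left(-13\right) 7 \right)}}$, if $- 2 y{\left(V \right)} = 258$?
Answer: $- \frac{189}{473} \approx -0.39958$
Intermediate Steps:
$y{\left(V \right)} = -129$ ($y{\left(V \right)} = \left(- \frac{1}{2}\right) 258 = -129$)
$l{\left(m,d \right)} = - 2 m + \frac{1}{6 m}$ ($l{\left(m,d \right)} = \frac{- 6 m + \frac{1}{m + m}}{3} = \frac{- 6 m + \frac{1}{2 m}}{3} = \frac{\frac{1}{2 m} - 6 m}{3} = - 2 m + \frac{1}{6 m}$)
$r{\left(R \right)} = - \frac{189}{2 R}$
$\frac{r{\left(l{\left(1,18 \right)} \right)}}{y{\left(\left(-13\right) 7 \right)}} = \frac{\left(- \frac{189}{2}\right) \frac{1}{\left(-2\right) 1 + \frac{1}{6 \cdot 1}}}{-129} = - \frac{189}{2 \left(-2 + \frac{1}{6} \cdot 1\right)} \left(- \frac{1}{129}\right) = - \frac{189}{2 \left(-2 + \frac{1}{6}\right)} \left(- \frac{1}{129}\right) = - \frac{189}{2 \left(- \frac{11}{6}\right)} \left(- \frac{1}{129}\right) = \left(- \frac{189}{2}\right) \left(- \frac{6}{11}\right) \left(- \frac{1}{129}\right) = \frac{567}{11} \left(- \frac{1}{129}\right) = - \frac{189}{473}$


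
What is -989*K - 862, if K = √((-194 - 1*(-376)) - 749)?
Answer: -862 - 8901*I*√7 ≈ -862.0 - 23550.0*I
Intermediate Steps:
K = 9*I*√7 (K = √((-194 + 376) - 749) = √(182 - 749) = √(-567) = 9*I*√7 ≈ 23.812*I)
-989*K - 862 = -8901*I*√7 - 862 = -862 - 8901*I*√7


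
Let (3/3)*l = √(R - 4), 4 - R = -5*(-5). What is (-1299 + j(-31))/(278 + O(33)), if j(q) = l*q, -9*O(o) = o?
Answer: -3897/823 - 465*I/823 ≈ -4.7351 - 0.56501*I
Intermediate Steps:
R = -21 (R = 4 - (-5)*(-5) = 4 - 1*25 = 4 - 25 = -21)
O(o) = -o/9
l = 5*I (l = √(-21 - 4) = √(-25) = 5*I ≈ 5.0*I)
j(q) = 5*I*q (j(q) = (5*I)*q = 5*I*q)
(-1299 + j(-31))/(278 + O(33)) = (-1299 + 5*I*(-31))/(278 - ⅑*33) = (-1299 - 155*I)/(278 - 11/3) = (-1299 - 155*I)/(823/3) = (-1299 - 155*I)*(3/823) = -3897/823 - 465*I/823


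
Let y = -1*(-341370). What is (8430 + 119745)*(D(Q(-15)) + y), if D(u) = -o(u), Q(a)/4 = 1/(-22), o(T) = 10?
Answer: 43753818000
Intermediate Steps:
y = 341370
Q(a) = -2/11 (Q(a) = 4/(-22) = 4*(-1/22) = -2/11)
D(u) = -10 (D(u) = -1*10 = -10)
(8430 + 119745)*(D(Q(-15)) + y) = (8430 + 119745)*(-10 + 341370) = 128175*341360 = 43753818000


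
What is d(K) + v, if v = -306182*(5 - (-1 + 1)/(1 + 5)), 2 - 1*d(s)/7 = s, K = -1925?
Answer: -1517421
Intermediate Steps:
d(s) = 14 - 7*s
v = -1530910 (v = -306182*(5 - 0/6) = -306182*(5 - 1*0) = -306182*(5 + 0) = -306182*5 = -1530910)
d(K) + v = (14 - 7*(-1925)) - 1530910 = (14 + 13475) - 1530910 = 13489 - 1530910 = -1517421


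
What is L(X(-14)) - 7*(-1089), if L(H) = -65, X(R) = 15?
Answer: 7558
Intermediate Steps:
L(X(-14)) - 7*(-1089) = -65 - 7*(-1089) = -65 + 7623 = 7558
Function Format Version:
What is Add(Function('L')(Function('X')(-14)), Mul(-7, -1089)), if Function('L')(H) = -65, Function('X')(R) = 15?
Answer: 7558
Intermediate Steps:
Add(Function('L')(Function('X')(-14)), Mul(-7, -1089)) = Add(-65, Mul(-7, -1089)) = Add(-65, 7623) = 7558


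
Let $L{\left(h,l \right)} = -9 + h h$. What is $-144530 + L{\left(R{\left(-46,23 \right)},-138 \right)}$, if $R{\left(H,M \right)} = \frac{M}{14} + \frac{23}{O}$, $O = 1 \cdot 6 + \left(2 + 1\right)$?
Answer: $- \frac{2294421323}{15876} \approx -1.4452 \cdot 10^{5}$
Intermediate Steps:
$O = 9$ ($O = 6 + 3 = 9$)
$R{\left(H,M \right)} = \frac{23}{9} + \frac{M}{14}$ ($R{\left(H,M \right)} = \frac{M}{14} + \frac{23}{9} = \frac{23}{9} + \frac{M}{14}$)
$L{\left(h,l \right)} = -9 + h^{2}$
$-144530 + L{\left(R{\left(-46,23 \right)},-138 \right)} = -144530 - \left(9 - \left(\frac{23}{9} + \frac{1}{14} \cdot 23\right)^{2}\right) = -144530 - \left(9 - \left(\frac{23}{9} + \frac{23}{14}\right)^{2}\right) = -144530 - \left(9 - \left(\frac{529}{126}\right)^{2}\right) = -144530 + \left(-9 + \frac{279841}{15876}\right) = -144530 + \frac{136957}{15876} = - \frac{2294421323}{15876}$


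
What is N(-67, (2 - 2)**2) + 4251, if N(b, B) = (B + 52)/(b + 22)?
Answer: 191243/45 ≈ 4249.8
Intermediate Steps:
N(b, B) = (52 + B)/(22 + b)
N(-67, (2 - 2)**2) + 4251 = (52 + (2 - 2)**2)/(22 - 67) + 4251 = (52 + 0**2)/(-45) + 4251 = -(52 + 0)/45 + 4251 = -1/45*52 + 4251 = -52/45 + 4251 = 191243/45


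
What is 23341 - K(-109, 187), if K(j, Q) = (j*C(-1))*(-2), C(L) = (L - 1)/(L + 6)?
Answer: 117141/5 ≈ 23428.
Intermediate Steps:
C(L) = (-1 + L)/(6 + L)
K(j, Q) = 4*j/5 (K(j, Q) = (j*((-1 - 1)/(6 - 1)))*(-2) = (j*(-2/5))*(-2) = (j*((⅕)*(-2)))*(-2) = (j*(-⅖))*(-2) = -2*j/5*(-2) = 4*j/5)
23341 - K(-109, 187) = 23341 - 4*(-109)/5 = 23341 - 1*(-436/5) = 23341 + 436/5 = 117141/5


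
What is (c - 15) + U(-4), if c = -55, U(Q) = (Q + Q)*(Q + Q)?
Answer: -6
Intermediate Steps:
U(Q) = 4*Q**2 (U(Q) = (2*Q)*(2*Q) = 4*Q**2)
(c - 15) + U(-4) = (-55 - 15) + 4*(-4)**2 = -70 + 4*16 = -70 + 64 = -6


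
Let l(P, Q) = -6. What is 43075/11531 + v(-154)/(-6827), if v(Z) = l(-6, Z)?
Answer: 294142211/78722137 ≈ 3.7365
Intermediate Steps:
v(Z) = -6
43075/11531 + v(-154)/(-6827) = 43075/11531 - 6/(-6827) = 43075*(1/11531) - 6*(-1/6827) = 43075/11531 + 6/6827 = 294142211/78722137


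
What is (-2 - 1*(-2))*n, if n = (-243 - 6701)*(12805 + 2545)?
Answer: 0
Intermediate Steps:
n = -106590400 (n = -6944*15350 = -106590400)
(-2 - 1*(-2))*n = (-2 - 1*(-2))*(-106590400) = (-2 + 2)*(-106590400) = 0*(-106590400) = 0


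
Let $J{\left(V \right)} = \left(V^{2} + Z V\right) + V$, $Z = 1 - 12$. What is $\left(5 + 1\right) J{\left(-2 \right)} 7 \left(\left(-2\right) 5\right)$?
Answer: $-10080$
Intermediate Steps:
$Z = -11$ ($Z = 1 - 12 = -11$)
$J{\left(V \right)} = V^{2} - 10 V$ ($J{\left(V \right)} = \left(V^{2} - 11 V\right) + V = V^{2} - 10 V$)
$\left(5 + 1\right) J{\left(-2 \right)} 7 \left(\left(-2\right) 5\right) = \left(5 + 1\right) \left(- 2 \left(-10 - 2\right)\right) 7 \left(\left(-2\right) 5\right) = 6 \left(\left(-2\right) \left(-12\right)\right) 7 \left(-10\right) = 6 \cdot 24 \cdot 7 \left(-10\right) = 144 \cdot 7 \left(-10\right) = 1008 \left(-10\right) = -10080$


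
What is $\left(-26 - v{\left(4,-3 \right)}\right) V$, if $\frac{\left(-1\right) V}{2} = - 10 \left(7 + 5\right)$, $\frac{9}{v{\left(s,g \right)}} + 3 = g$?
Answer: $-5880$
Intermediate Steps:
$v{\left(s,g \right)} = \frac{9}{-3 + g}$
$V = 240$ ($V = - 2 \left(- 10 \left(7 + 5\right)\right) = - 2 \left(\left(-10\right) 12\right) = \left(-2\right) \left(-120\right) = 240$)
$\left(-26 - v{\left(4,-3 \right)}\right) V = \left(-26 - \frac{9}{-3 - 3}\right) 240 = \left(-26 - \frac{9}{-6}\right) 240 = \left(-26 - 9 \left(- \frac{1}{6}\right)\right) 240 = \left(-26 - - \frac{3}{2}\right) 240 = \left(-26 + \frac{3}{2}\right) 240 = \left(- \frac{49}{2}\right) 240 = -5880$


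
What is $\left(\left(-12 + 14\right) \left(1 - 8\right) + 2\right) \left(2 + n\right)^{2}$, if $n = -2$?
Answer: $0$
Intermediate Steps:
$\left(\left(-12 + 14\right) \left(1 - 8\right) + 2\right) \left(2 + n\right)^{2} = \left(\left(-12 + 14\right) \left(1 - 8\right) + 2\right) \left(2 - 2\right)^{2} = \left(2 \left(-7\right) + 2\right) 0^{2} = \left(-14 + 2\right) 0 = \left(-12\right) 0 = 0$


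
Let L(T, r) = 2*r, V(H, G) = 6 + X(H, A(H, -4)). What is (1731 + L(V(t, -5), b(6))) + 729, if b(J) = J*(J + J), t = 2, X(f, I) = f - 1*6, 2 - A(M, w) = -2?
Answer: 2604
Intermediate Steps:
A(M, w) = 4 (A(M, w) = 2 - 1*(-2) = 2 + 2 = 4)
X(f, I) = -6 + f (X(f, I) = f - 6 = -6 + f)
b(J) = 2*J**2 (b(J) = J*(2*J) = 2*J**2)
V(H, G) = H (V(H, G) = 6 + (-6 + H) = H)
(1731 + L(V(t, -5), b(6))) + 729 = (1731 + 2*(2*6**2)) + 729 = (1731 + 2*(2*36)) + 729 = (1731 + 2*72) + 729 = (1731 + 144) + 729 = 1875 + 729 = 2604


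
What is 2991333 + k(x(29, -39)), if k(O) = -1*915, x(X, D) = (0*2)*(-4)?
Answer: 2990418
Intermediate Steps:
x(X, D) = 0 (x(X, D) = 0*(-4) = 0)
k(O) = -915
2991333 + k(x(29, -39)) = 2991333 - 915 = 2990418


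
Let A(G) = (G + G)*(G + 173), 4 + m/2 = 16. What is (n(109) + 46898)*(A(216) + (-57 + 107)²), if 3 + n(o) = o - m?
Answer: 8012345040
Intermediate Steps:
m = 24 (m = -8 + 2*16 = -8 + 32 = 24)
n(o) = -27 + o (n(o) = -3 + (o - 1*24) = -3 + (o - 24) = -3 + (-24 + o) = -27 + o)
A(G) = 2*G*(173 + G) (A(G) = (2*G)*(173 + G) = 2*G*(173 + G))
(n(109) + 46898)*(A(216) + (-57 + 107)²) = ((-27 + 109) + 46898)*(2*216*(173 + 216) + (-57 + 107)²) = (82 + 46898)*(2*216*389 + 50²) = 46980*(168048 + 2500) = 46980*170548 = 8012345040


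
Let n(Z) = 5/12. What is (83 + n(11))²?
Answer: 1002001/144 ≈ 6958.3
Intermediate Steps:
n(Z) = 5/12 (n(Z) = 5*(1/12) = 5/12)
(83 + n(11))² = (83 + 5/12)² = (1001/12)² = 1002001/144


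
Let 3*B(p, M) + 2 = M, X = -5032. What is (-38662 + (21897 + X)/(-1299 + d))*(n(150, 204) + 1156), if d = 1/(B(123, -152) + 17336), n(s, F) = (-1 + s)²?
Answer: -60846918370443032/67358343 ≈ -9.0333e+8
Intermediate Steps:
B(p, M) = -⅔ + M/3
d = 3/51854 (d = 1/((-⅔ + (⅓)*(-152)) + 17336) = 1/((-⅔ - 152/3) + 17336) = 1/(-154/3 + 17336) = 1/(51854/3) = 3/51854 ≈ 5.7855e-5)
(-38662 + (21897 + X)/(-1299 + d))*(n(150, 204) + 1156) = (-38662 + (21897 - 5032)/(-1299 + 3/51854))*((-1 + 150)² + 1156) = (-38662 + 16865/(-67358343/51854))*(149² + 1156) = (-38662 + 16865*(-51854/67358343))*(22201 + 1156) = (-38662 - 874517710/67358343)*23357 = -2605082774776/67358343*23357 = -60846918370443032/67358343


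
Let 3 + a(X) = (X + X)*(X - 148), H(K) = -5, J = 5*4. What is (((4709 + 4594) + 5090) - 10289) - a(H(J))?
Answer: 2577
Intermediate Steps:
J = 20
a(X) = -3 + 2*X*(-148 + X) (a(X) = -3 + (X + X)*(X - 148) = -3 + (2*X)*(-148 + X) = -3 + 2*X*(-148 + X))
(((4709 + 4594) + 5090) - 10289) - a(H(J)) = (((4709 + 4594) + 5090) - 10289) - (-3 - 296*(-5) + 2*(-5)**2) = ((9303 + 5090) - 10289) - (-3 + 1480 + 2*25) = (14393 - 10289) - (-3 + 1480 + 50) = 4104 - 1*1527 = 4104 - 1527 = 2577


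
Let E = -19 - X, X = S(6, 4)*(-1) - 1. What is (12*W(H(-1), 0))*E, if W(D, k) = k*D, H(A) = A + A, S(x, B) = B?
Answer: 0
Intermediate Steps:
H(A) = 2*A
X = -5 (X = 4*(-1) - 1 = -4 - 1 = -5)
E = -14 (E = -19 - 1*(-5) = -19 + 5 = -14)
W(D, k) = D*k
(12*W(H(-1), 0))*E = (12*((2*(-1))*0))*(-14) = (12*(-2*0))*(-14) = (12*0)*(-14) = 0*(-14) = 0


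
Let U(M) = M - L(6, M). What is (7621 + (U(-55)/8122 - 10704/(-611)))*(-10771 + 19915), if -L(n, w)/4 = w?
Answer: 173307614778540/2481271 ≈ 6.9846e+7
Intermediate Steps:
L(n, w) = -4*w
U(M) = 5*M (U(M) = M - (-4)*M = M + 4*M = 5*M)
(7621 + (U(-55)/8122 - 10704/(-611)))*(-10771 + 19915) = (7621 + ((5*(-55))/8122 - 10704/(-611)))*(-10771 + 19915) = (7621 + (-275*1/8122 - 10704*(-1/611)))*9144 = (7621 + (-275/8122 + 10704/611))*9144 = (7621 + 86769863/4962542)*9144 = (37906302445/4962542)*9144 = 173307614778540/2481271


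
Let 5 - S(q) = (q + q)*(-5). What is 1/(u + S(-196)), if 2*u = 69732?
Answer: 1/32911 ≈ 3.0385e-5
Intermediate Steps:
u = 34866 (u = (½)*69732 = 34866)
S(q) = 5 + 10*q (S(q) = 5 - (q + q)*(-5) = 5 - 2*q*(-5) = 5 - (-10)*q = 5 + 10*q)
1/(u + S(-196)) = 1/(34866 + (5 + 10*(-196))) = 1/(34866 + (5 - 1960)) = 1/(34866 - 1955) = 1/32911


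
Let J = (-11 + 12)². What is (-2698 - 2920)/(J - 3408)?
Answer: 5618/3407 ≈ 1.6490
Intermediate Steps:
J = 1 (J = 1² = 1)
(-2698 - 2920)/(J - 3408) = (-2698 - 2920)/(1 - 3408) = -5618/(-3407) = -5618*(-1/3407) = 5618/3407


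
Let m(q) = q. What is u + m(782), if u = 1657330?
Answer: 1658112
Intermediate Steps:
u + m(782) = 1657330 + 782 = 1658112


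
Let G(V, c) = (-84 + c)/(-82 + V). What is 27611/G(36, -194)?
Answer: 635053/139 ≈ 4568.7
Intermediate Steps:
G(V, c) = (-84 + c)/(-82 + V)
27611/G(36, -194) = 27611/(((-84 - 194)/(-82 + 36))) = 27611/((-278/(-46))) = 27611/((-1/46*(-278))) = 27611/(139/23) = 27611*(23/139) = 635053/139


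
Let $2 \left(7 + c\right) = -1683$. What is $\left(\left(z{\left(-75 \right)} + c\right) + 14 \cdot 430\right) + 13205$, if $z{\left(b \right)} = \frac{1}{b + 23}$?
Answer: $\frac{955577}{52} \approx 18376.0$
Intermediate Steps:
$z{\left(b \right)} = \frac{1}{23 + b}$
$c = - \frac{1697}{2}$ ($c = -7 + \frac{1}{2} \left(-1683\right) = -7 - \frac{1683}{2} = - \frac{1697}{2} \approx -848.5$)
$\left(\left(z{\left(-75 \right)} + c\right) + 14 \cdot 430\right) + 13205 = \left(\left(\frac{1}{23 - 75} - \frac{1697}{2}\right) + 14 \cdot 430\right) + 13205 = \left(\left(\frac{1}{-52} - \frac{1697}{2}\right) + 6020\right) + 13205 = \left(\left(- \frac{1}{52} - \frac{1697}{2}\right) + 6020\right) + 13205 = \left(- \frac{44123}{52} + 6020\right) + 13205 = \frac{268917}{52} + 13205 = \frac{955577}{52}$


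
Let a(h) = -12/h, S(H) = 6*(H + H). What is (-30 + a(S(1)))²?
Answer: 961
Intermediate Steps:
S(H) = 12*H (S(H) = 6*(2*H) = 12*H)
(-30 + a(S(1)))² = (-30 - 12/(12*1))² = (-30 - 12/12)² = (-30 - 12*1/12)² = (-30 - 1)² = (-31)² = 961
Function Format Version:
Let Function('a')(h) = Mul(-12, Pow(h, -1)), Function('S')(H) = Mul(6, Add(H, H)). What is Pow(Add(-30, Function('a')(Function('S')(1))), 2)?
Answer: 961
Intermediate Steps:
Function('S')(H) = Mul(12, H) (Function('S')(H) = Mul(6, Mul(2, H)) = Mul(12, H))
Pow(Add(-30, Function('a')(Function('S')(1))), 2) = Pow(Add(-30, Mul(-12, Pow(Mul(12, 1), -1))), 2) = Pow(Add(-30, Mul(-12, Pow(12, -1))), 2) = Pow(Add(-30, Mul(-12, Rational(1, 12))), 2) = Pow(Add(-30, -1), 2) = Pow(-31, 2) = 961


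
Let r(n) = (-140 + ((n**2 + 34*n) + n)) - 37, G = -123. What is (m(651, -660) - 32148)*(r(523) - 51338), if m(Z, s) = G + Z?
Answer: -7598886780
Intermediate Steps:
m(Z, s) = -123 + Z
r(n) = -177 + n**2 + 35*n (r(n) = (-140 + (n**2 + 35*n)) - 37 = (-140 + n**2 + 35*n) - 37 = -177 + n**2 + 35*n)
(m(651, -660) - 32148)*(r(523) - 51338) = ((-123 + 651) - 32148)*((-177 + 523**2 + 35*523) - 51338) = (528 - 32148)*((-177 + 273529 + 18305) - 51338) = -31620*(291657 - 51338) = -31620*240319 = -7598886780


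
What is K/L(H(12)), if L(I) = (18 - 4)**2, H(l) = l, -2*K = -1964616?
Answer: 245577/49 ≈ 5011.8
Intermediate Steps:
K = 982308 (K = -1/2*(-1964616) = 982308)
L(I) = 196 (L(I) = 14**2 = 196)
K/L(H(12)) = 982308/196 = 982308*(1/196) = 245577/49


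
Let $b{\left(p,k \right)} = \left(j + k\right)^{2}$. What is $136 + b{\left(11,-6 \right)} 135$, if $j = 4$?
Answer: $676$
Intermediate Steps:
$b{\left(p,k \right)} = \left(4 + k\right)^{2}$
$136 + b{\left(11,-6 \right)} 135 = 136 + \left(4 - 6\right)^{2} \cdot 135 = 136 + \left(-2\right)^{2} \cdot 135 = 136 + 4 \cdot 135 = 136 + 540 = 676$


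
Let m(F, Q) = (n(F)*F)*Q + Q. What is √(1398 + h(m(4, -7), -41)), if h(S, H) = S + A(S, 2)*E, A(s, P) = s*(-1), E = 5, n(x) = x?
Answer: √1874 ≈ 43.290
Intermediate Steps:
A(s, P) = -s
m(F, Q) = Q + Q*F² (m(F, Q) = (F*F)*Q + Q = F²*Q + Q = Q*F² + Q = Q + Q*F²)
h(S, H) = -4*S (h(S, H) = S - S*5 = S - 5*S = -4*S)
√(1398 + h(m(4, -7), -41)) = √(1398 - (-28)*(1 + 4²)) = √(1398 - (-28)*(1 + 16)) = √(1398 - (-28)*17) = √(1398 - 4*(-119)) = √(1398 + 476) = √1874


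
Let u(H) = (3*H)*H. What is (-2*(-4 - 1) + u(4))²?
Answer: 3364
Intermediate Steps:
u(H) = 3*H²
(-2*(-4 - 1) + u(4))² = (-2*(-4 - 1) + 3*4²)² = (-2*(-5) + 3*16)² = (10 + 48)² = 58² = 3364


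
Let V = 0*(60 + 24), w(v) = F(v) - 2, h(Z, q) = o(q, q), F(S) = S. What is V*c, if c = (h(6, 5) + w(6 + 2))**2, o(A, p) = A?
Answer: 0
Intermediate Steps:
h(Z, q) = q
w(v) = -2 + v (w(v) = v - 2 = -2 + v)
V = 0 (V = 0*84 = 0)
c = 121 (c = (5 + (-2 + (6 + 2)))**2 = (5 + (-2 + 8))**2 = (5 + 6)**2 = 11**2 = 121)
V*c = 0*121 = 0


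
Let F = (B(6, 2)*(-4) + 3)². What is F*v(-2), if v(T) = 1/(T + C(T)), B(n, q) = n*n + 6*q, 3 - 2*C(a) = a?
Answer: 71442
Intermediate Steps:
C(a) = 3/2 - a/2
B(n, q) = n² + 6*q
v(T) = 1/(3/2 + T/2) (v(T) = 1/(T + (3/2 - T/2)) = 1/(3/2 + T/2))
F = 35721 (F = ((6² + 6*2)*(-4) + 3)² = ((36 + 12)*(-4) + 3)² = (48*(-4) + 3)² = (-192 + 3)² = (-189)² = 35721)
F*v(-2) = 35721*(2/(3 - 2)) = 35721*(2/1) = 35721*(2*1) = 35721*2 = 71442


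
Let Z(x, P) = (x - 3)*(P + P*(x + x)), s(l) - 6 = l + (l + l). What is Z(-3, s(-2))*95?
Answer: 0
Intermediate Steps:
s(l) = 6 + 3*l (s(l) = 6 + (l + (l + l)) = 6 + (l + 2*l) = 6 + 3*l)
Z(x, P) = (-3 + x)*(P + 2*P*x) (Z(x, P) = (-3 + x)*(P + P*(2*x)) = (-3 + x)*(P + 2*P*x))
Z(-3, s(-2))*95 = ((6 + 3*(-2))*(-3 - 5*(-3) + 2*(-3)²))*95 = ((6 - 6)*(-3 + 15 + 2*9))*95 = (0*(-3 + 15 + 18))*95 = (0*30)*95 = 0*95 = 0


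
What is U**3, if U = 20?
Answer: 8000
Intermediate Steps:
U**3 = 20**3 = 8000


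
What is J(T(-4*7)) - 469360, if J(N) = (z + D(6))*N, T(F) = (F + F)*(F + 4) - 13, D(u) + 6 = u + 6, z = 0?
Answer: -461374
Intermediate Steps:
D(u) = u (D(u) = -6 + (u + 6) = -6 + (6 + u) = u)
T(F) = -13 + 2*F*(4 + F) (T(F) = (2*F)*(4 + F) - 13 = 2*F*(4 + F) - 13 = -13 + 2*F*(4 + F))
J(N) = 6*N (J(N) = (0 + 6)*N = 6*N)
J(T(-4*7)) - 469360 = 6*(-13 + 2*(-4*7)² + 8*(-4*7)) - 469360 = 6*(-13 + 2*(-28)² + 8*(-28)) - 469360 = 6*(-13 + 2*784 - 224) - 469360 = 6*(-13 + 1568 - 224) - 469360 = 6*1331 - 469360 = 7986 - 469360 = -461374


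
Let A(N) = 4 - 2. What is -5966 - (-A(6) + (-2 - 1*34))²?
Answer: -7410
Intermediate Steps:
A(N) = 2
-5966 - (-A(6) + (-2 - 1*34))² = -5966 - (-1*2 + (-2 - 1*34))² = -5966 - (-2 + (-2 - 34))² = -5966 - (-2 - 36)² = -5966 - 1*(-38)² = -5966 - 1*1444 = -5966 - 1444 = -7410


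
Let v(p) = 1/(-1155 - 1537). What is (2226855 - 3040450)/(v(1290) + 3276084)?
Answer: -2190197740/8819218127 ≈ -0.24834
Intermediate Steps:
v(p) = -1/2692 (v(p) = 1/(-2692) = -1/2692)
(2226855 - 3040450)/(v(1290) + 3276084) = (2226855 - 3040450)/(-1/2692 + 3276084) = -813595/8819218127/2692 = -813595*2692/8819218127 = -2190197740/8819218127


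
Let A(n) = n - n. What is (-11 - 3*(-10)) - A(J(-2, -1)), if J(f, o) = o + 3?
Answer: 19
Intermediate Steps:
J(f, o) = 3 + o
A(n) = 0
(-11 - 3*(-10)) - A(J(-2, -1)) = (-11 - 3*(-10)) - 1*0 = (-11 + 30) + 0 = 19 + 0 = 19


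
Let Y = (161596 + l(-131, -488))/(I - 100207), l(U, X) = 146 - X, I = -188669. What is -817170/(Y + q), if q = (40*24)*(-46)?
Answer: 23606080092/1275692639 ≈ 18.505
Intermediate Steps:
Y = -81115/144438 (Y = (161596 + (146 - 1*(-488)))/(-188669 - 100207) = (161596 + (146 + 488))/(-288876) = (161596 + 634)*(-1/288876) = 162230*(-1/288876) = -81115/144438 ≈ -0.56159)
q = -44160 (q = 960*(-46) = -44160)
-817170/(Y + q) = -817170/(-81115/144438 - 44160) = -817170/(-6378463195/144438) = -817170*(-144438/6378463195) = 23606080092/1275692639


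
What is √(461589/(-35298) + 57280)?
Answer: √7927961591622/11766 ≈ 239.31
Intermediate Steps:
√(461589/(-35298) + 57280) = √(461589*(-1/35298) + 57280) = √(-153863/11766 + 57280) = √(673802617/11766) = √7927961591622/11766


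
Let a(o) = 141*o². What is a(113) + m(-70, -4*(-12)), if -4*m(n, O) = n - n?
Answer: 1800429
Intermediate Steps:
m(n, O) = 0 (m(n, O) = -(n - n)/4 = -¼*0 = 0)
a(113) + m(-70, -4*(-12)) = 141*113² + 0 = 141*12769 + 0 = 1800429 + 0 = 1800429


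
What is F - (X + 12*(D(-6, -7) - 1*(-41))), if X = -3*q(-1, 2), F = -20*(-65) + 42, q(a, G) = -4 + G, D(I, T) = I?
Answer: 916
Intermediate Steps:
F = 1342 (F = 1300 + 42 = 1342)
X = 6 (X = -3*(-4 + 2) = -3*(-2) = 6)
F - (X + 12*(D(-6, -7) - 1*(-41))) = 1342 - (6 + 12*(-6 - 1*(-41))) = 1342 - (6 + 12*(-6 + 41)) = 1342 - (6 + 12*35) = 1342 - (6 + 420) = 1342 - 1*426 = 1342 - 426 = 916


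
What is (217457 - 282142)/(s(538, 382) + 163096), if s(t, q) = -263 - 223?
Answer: -12937/32522 ≈ -0.39779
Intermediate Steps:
s(t, q) = -486
(217457 - 282142)/(s(538, 382) + 163096) = (217457 - 282142)/(-486 + 163096) = -64685/162610 = -64685*1/162610 = -12937/32522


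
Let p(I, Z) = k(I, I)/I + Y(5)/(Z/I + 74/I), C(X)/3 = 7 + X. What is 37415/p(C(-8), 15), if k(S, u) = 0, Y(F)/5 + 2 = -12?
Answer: 95141/6 ≈ 15857.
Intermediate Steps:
Y(F) = -70 (Y(F) = -10 + 5*(-12) = -10 - 60 = -70)
C(X) = 21 + 3*X (C(X) = 3*(7 + X) = 21 + 3*X)
p(I, Z) = -70/(74/I + Z/I) (p(I, Z) = 0/I - 70/(Z/I + 74/I) = 0 - 70/(74/I + Z/I) = -70/(74/I + Z/I))
37415/p(C(-8), 15) = 37415/((-70*(21 + 3*(-8))/(74 + 15))) = 37415/((-70*(21 - 24)/89)) = 37415/((-70*(-3)*1/89)) = 37415/(210/89) = 37415*(89/210) = 95141/6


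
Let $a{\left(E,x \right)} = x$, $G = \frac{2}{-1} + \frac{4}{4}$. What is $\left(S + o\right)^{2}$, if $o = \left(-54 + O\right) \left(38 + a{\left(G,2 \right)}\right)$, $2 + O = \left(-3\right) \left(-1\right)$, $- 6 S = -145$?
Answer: $\frac{158130625}{36} \approx 4.3925 \cdot 10^{6}$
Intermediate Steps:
$S = \frac{145}{6}$ ($S = \left(- \frac{1}{6}\right) \left(-145\right) = \frac{145}{6} \approx 24.167$)
$G = -1$ ($G = 2 \left(-1\right) + 4 \cdot \frac{1}{4} = -2 + 1 = -1$)
$O = 1$ ($O = -2 - -3 = -2 + 3 = 1$)
$o = -2120$ ($o = \left(-54 + 1\right) \left(38 + 2\right) = \left(-53\right) 40 = -2120$)
$\left(S + o\right)^{2} = \left(\frac{145}{6} - 2120\right)^{2} = \left(- \frac{12575}{6}\right)^{2} = \frac{158130625}{36}$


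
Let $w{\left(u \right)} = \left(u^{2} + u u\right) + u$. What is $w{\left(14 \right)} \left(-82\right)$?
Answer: $-33292$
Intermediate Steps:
$w{\left(u \right)} = u + 2 u^{2}$ ($w{\left(u \right)} = \left(u^{2} + u^{2}\right) + u = 2 u^{2} + u = u + 2 u^{2}$)
$w{\left(14 \right)} \left(-82\right) = 14 \left(1 + 2 \cdot 14\right) \left(-82\right) = 14 \left(1 + 28\right) \left(-82\right) = 14 \cdot 29 \left(-82\right) = 406 \left(-82\right) = -33292$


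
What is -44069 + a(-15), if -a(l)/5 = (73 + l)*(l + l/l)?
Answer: -40009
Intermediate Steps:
a(l) = -5*(1 + l)*(73 + l) (a(l) = -5*(73 + l)*(l + l/l) = -5*(73 + l)*(l + 1) = -5*(73 + l)*(1 + l) = -5*(1 + l)*(73 + l))
-44069 + a(-15) = -44069 + (-365 - 370*(-15) - 5*(-15)**2) = -44069 + (-365 + 5550 - 5*225) = -44069 + (-365 + 5550 - 1125) = -44069 + 4060 = -40009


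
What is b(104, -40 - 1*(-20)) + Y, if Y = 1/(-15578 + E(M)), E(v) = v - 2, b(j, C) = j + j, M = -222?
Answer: 3286815/15802 ≈ 208.00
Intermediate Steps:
b(j, C) = 2*j
E(v) = -2 + v
Y = -1/15802 (Y = 1/(-15578 + (-2 - 222)) = 1/(-15578 - 224) = 1/(-15802) = -1/15802 ≈ -6.3283e-5)
b(104, -40 - 1*(-20)) + Y = 2*104 - 1/15802 = 208 - 1/15802 = 3286815/15802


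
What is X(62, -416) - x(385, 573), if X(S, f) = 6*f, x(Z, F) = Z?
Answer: -2881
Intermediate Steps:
X(62, -416) - x(385, 573) = 6*(-416) - 1*385 = -2496 - 385 = -2881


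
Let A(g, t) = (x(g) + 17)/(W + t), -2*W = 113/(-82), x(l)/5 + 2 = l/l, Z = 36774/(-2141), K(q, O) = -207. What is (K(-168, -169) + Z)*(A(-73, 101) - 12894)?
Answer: 674553093990/233369 ≈ 2.8905e+6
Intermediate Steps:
Z = -36774/2141 (Z = 36774*(-1/2141) = -36774/2141 ≈ -17.176)
x(l) = -5 (x(l) = -10 + 5*(l/l) = -10 + 5*1 = -10 + 5 = -5)
W = 113/164 (W = -113/(2*(-82)) = -113*(-1)/(2*82) = -½*(-113/82) = 113/164 ≈ 0.68902)
A(g, t) = 12/(113/164 + t) (A(g, t) = (-5 + 17)/(113/164 + t) = 12/(113/164 + t))
(K(-168, -169) + Z)*(A(-73, 101) - 12894) = (-207 - 36774/2141)*(1968/(113 + 164*101) - 12894) = -479961*(1968/(113 + 16564) - 12894)/2141 = -479961*(1968/16677 - 12894)/2141 = -479961*(1968*(1/16677) - 12894)/2141 = -479961*(656/5559 - 12894)/2141 = -479961/2141*(-71677090/5559) = 674553093990/233369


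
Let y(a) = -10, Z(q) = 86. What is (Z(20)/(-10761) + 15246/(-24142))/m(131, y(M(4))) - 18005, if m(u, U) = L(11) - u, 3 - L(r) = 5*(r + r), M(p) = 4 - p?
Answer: -556629090011681/30915255378 ≈ -18005.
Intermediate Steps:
L(r) = 3 - 10*r (L(r) = 3 - 5*(r + r) = 3 - 5*2*r = 3 - 10*r)
m(u, U) = -107 - u (m(u, U) = (3 - 10*11) - u = (3 - 110) - u = -107 - u)
(Z(20)/(-10761) + 15246/(-24142))/m(131, y(M(4))) - 18005 = (86/(-10761) + 15246/(-24142))/(-107 - 1*131) - 18005 = (86*(-1/10761) + 15246*(-1/24142))/(-107 - 131) - 18005 = (-86/10761 - 7623/12071)/(-238) - 18005 = -83069209/129896031*(-1/238) - 18005 = 83069209/30915255378 - 18005 = -556629090011681/30915255378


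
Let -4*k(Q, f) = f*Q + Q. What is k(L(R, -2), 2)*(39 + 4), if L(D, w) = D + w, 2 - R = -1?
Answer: -129/4 ≈ -32.250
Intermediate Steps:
R = 3 (R = 2 - 1*(-1) = 2 + 1 = 3)
k(Q, f) = -Q/4 - Q*f/4 (k(Q, f) = -(f*Q + Q)/4 = -(Q*f + Q)/4 = -(Q + Q*f)/4 = -Q/4 - Q*f/4)
k(L(R, -2), 2)*(39 + 4) = (-(3 - 2)*(1 + 2)/4)*(39 + 4) = -¼*1*3*43 = -¾*43 = -129/4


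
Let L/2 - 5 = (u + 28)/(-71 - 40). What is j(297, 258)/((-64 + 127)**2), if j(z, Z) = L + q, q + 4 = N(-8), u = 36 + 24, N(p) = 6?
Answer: 1156/440559 ≈ 0.0026239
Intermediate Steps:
u = 60
q = 2 (q = -4 + 6 = 2)
L = 934/111 (L = 10 + 2*((60 + 28)/(-71 - 40)) = 10 + 2*(88/(-111)) = 10 + 2*(88*(-1/111)) = 10 + 2*(-88/111) = 10 - 176/111 = 934/111 ≈ 8.4144)
j(z, Z) = 1156/111 (j(z, Z) = 934/111 + 2 = 1156/111)
j(297, 258)/((-64 + 127)**2) = 1156/(111*((-64 + 127)**2)) = 1156/(111*(63**2)) = (1156/111)/3969 = (1156/111)*(1/3969) = 1156/440559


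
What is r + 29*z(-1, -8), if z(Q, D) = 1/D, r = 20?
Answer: 131/8 ≈ 16.375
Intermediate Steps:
r + 29*z(-1, -8) = 20 + 29/(-8) = 20 + 29*(-⅛) = 20 - 29/8 = 131/8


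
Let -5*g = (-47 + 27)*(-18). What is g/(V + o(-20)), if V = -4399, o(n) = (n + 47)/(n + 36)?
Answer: 1152/70357 ≈ 0.016374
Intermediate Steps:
o(n) = (47 + n)/(36 + n)
g = -72 (g = -(-47 + 27)*(-18)/5 = -(-4)*(-18) = -⅕*360 = -72)
g/(V + o(-20)) = -72/(-4399 + (47 - 20)/(36 - 20)) = -72/(-4399 + 27/16) = -72/(-70357/16) = -72*(-16/70357) = 1152/70357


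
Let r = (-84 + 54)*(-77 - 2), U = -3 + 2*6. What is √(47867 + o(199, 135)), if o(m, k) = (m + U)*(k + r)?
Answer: √568907 ≈ 754.26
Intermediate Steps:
U = 9 (U = -3 + 12 = 9)
r = 2370 (r = -30*(-79) = 2370)
o(m, k) = (9 + m)*(2370 + k) (o(m, k) = (m + 9)*(k + 2370) = (9 + m)*(2370 + k))
√(47867 + o(199, 135)) = √(47867 + (21330 + 9*135 + 2370*199 + 135*199)) = √(47867 + (21330 + 1215 + 471630 + 26865)) = √(47867 + 521040) = √568907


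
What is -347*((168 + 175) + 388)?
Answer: -253657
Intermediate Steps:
-347*((168 + 175) + 388) = -347*(343 + 388) = -347*731 = -253657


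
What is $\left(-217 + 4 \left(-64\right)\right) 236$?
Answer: $-111628$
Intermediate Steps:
$\left(-217 + 4 \left(-64\right)\right) 236 = \left(-217 - 256\right) 236 = \left(-473\right) 236 = -111628$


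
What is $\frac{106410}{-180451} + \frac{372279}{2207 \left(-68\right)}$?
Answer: $- \frac{83147704989}{27081364276} \approx -3.0703$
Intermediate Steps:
$\frac{106410}{-180451} + \frac{372279}{2207 \left(-68\right)} = 106410 \left(- \frac{1}{180451}\right) + \frac{372279}{-150076} = - \frac{106410}{180451} + 372279 \left(- \frac{1}{150076}\right) = - \frac{106410}{180451} - \frac{372279}{150076} = - \frac{83147704989}{27081364276}$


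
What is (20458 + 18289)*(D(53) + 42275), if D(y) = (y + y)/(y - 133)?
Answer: 65519123409/40 ≈ 1.6380e+9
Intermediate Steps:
D(y) = 2*y/(-133 + y) (D(y) = (2*y)/(-133 + y) = 2*y/(-133 + y))
(20458 + 18289)*(D(53) + 42275) = (20458 + 18289)*(2*53/(-133 + 53) + 42275) = 38747*(2*53/(-80) + 42275) = 38747*(2*53*(-1/80) + 42275) = 38747*(-53/40 + 42275) = 38747*(1690947/40) = 65519123409/40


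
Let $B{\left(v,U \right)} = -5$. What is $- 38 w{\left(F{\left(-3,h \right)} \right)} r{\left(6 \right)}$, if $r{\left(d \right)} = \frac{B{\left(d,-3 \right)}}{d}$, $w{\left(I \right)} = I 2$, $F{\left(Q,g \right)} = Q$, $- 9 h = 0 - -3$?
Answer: $-190$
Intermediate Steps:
$h = - \frac{1}{3}$ ($h = - \frac{0 - -3}{9} = - \frac{0 + 3}{9} = \left(- \frac{1}{9}\right) 3 = - \frac{1}{3} \approx -0.33333$)
$w{\left(I \right)} = 2 I$
$r{\left(d \right)} = - \frac{5}{d}$
$- 38 w{\left(F{\left(-3,h \right)} \right)} r{\left(6 \right)} = - 38 \cdot 2 \left(-3\right) \left(- \frac{5}{6}\right) = \left(-38\right) \left(-6\right) \left(\left(-5\right) \frac{1}{6}\right) = 228 \left(- \frac{5}{6}\right) = -190$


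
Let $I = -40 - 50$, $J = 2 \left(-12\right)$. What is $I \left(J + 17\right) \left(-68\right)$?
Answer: $-42840$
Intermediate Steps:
$J = -24$
$I = -90$
$I \left(J + 17\right) \left(-68\right) = - 90 \left(-24 + 17\right) \left(-68\right) = \left(-90\right) \left(-7\right) \left(-68\right) = 630 \left(-68\right) = -42840$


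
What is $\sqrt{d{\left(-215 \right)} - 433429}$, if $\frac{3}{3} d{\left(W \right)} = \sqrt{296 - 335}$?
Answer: $\sqrt{-433429 + i \sqrt{39}} \approx 0.005 + 658.35 i$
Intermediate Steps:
$d{\left(W \right)} = i \sqrt{39}$ ($d{\left(W \right)} = \sqrt{296 - 335} = \sqrt{-39} = i \sqrt{39}$)
$\sqrt{d{\left(-215 \right)} - 433429} = \sqrt{i \sqrt{39} - 433429} = \sqrt{-433429 + i \sqrt{39}}$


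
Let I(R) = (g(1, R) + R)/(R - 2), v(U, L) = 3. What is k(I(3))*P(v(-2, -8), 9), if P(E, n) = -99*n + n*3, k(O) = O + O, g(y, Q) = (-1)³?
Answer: -3456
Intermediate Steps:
g(y, Q) = -1
I(R) = (-1 + R)/(-2 + R) (I(R) = (-1 + R)/(R - 2) = (-1 + R)/(-2 + R))
k(O) = 2*O
P(E, n) = -96*n (P(E, n) = -99*n + 3*n = -96*n)
k(I(3))*P(v(-2, -8), 9) = (2*((-1 + 3)/(-2 + 3)))*(-96*9) = (2*(2/1))*(-864) = (2*(1*2))*(-864) = (2*2)*(-864) = 4*(-864) = -3456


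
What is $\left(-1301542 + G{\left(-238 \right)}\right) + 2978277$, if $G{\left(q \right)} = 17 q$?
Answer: $1672689$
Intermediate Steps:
$\left(-1301542 + G{\left(-238 \right)}\right) + 2978277 = \left(-1301542 + 17 \left(-238\right)\right) + 2978277 = \left(-1301542 - 4046\right) + 2978277 = -1305588 + 2978277 = 1672689$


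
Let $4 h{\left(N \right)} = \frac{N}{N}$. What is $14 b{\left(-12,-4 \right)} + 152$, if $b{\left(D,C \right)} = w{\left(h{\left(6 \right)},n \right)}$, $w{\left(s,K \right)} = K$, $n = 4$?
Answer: $208$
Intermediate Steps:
$h{\left(N \right)} = \frac{1}{4}$ ($h{\left(N \right)} = \frac{N \frac{1}{N}}{4} = \frac{1}{4} \cdot 1 = \frac{1}{4}$)
$b{\left(D,C \right)} = 4$
$14 b{\left(-12,-4 \right)} + 152 = 14 \cdot 4 + 152 = 56 + 152 = 208$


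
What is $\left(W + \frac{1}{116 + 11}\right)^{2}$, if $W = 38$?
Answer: $\frac{23299929}{16129} \approx 1444.6$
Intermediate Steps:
$\left(W + \frac{1}{116 + 11}\right)^{2} = \left(38 + \frac{1}{116 + 11}\right)^{2} = \left(38 + \frac{1}{127}\right)^{2} = \left(\frac{4827}{127}\right)^{2} = \frac{23299929}{16129}$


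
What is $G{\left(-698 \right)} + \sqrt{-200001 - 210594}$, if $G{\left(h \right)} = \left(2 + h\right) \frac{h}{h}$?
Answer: $-696 + i \sqrt{410595} \approx -696.0 + 640.78 i$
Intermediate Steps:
$G{\left(h \right)} = 2 + h$ ($G{\left(h \right)} = \left(2 + h\right) 1 = 2 + h$)
$G{\left(-698 \right)} + \sqrt{-200001 - 210594} = \left(2 - 698\right) + \sqrt{-200001 - 210594} = -696 + \sqrt{-410595} = -696 + i \sqrt{410595}$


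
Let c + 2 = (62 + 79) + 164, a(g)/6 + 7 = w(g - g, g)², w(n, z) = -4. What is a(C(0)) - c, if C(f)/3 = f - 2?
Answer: -249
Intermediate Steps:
C(f) = -6 + 3*f (C(f) = 3*(f - 2) = 3*(-2 + f) = -6 + 3*f)
a(g) = 54 (a(g) = -42 + 6*(-4)² = -42 + 6*16 = -42 + 96 = 54)
c = 303 (c = -2 + ((62 + 79) + 164) = -2 + (141 + 164) = -2 + 305 = 303)
a(C(0)) - c = 54 - 1*303 = 54 - 303 = -249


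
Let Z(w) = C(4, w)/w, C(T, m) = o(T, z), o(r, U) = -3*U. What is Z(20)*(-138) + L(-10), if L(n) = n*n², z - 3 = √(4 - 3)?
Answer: -4586/5 ≈ -917.20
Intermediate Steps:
z = 4 (z = 3 + √(4 - 3) = 3 + √1 = 3 + 1 = 4)
C(T, m) = -12 (C(T, m) = -3*4 = -12)
L(n) = n³
Z(w) = -12/w
Z(20)*(-138) + L(-10) = -12/20*(-138) + (-10)³ = -12*1/20*(-138) - 1000 = -⅗*(-138) - 1000 = 414/5 - 1000 = -4586/5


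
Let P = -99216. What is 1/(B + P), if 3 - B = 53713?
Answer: -1/152926 ≈ -6.5391e-6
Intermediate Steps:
B = -53710 (B = 3 - 1*53713 = 3 - 53713 = -53710)
1/(B + P) = 1/(-53710 - 99216) = 1/(-152926) = -1/152926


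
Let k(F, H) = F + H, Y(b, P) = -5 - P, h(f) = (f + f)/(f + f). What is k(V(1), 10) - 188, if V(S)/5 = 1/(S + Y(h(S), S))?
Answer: -179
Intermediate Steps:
h(f) = 1 (h(f) = (2*f)/((2*f)) = (2*f)*(1/(2*f)) = 1)
V(S) = -1 (V(S) = 5/(S + (-5 - S)) = 5/(-5) = 5*(-⅕) = -1)
k(V(1), 10) - 188 = (-1 + 10) - 188 = 9 - 188 = -179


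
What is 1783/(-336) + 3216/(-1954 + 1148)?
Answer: -1258837/135408 ≈ -9.2966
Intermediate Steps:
1783/(-336) + 3216/(-1954 + 1148) = 1783*(-1/336) + 3216/(-806) = -1783/336 + 3216*(-1/806) = -1783/336 - 1608/403 = -1258837/135408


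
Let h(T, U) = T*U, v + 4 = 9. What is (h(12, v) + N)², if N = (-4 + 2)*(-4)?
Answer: 4624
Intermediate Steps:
v = 5 (v = -4 + 9 = 5)
N = 8 (N = -2*(-4) = 8)
(h(12, v) + N)² = (12*5 + 8)² = (60 + 8)² = 68² = 4624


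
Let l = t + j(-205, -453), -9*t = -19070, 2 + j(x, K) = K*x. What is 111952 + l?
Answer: 1862405/9 ≈ 2.0693e+5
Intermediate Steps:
j(x, K) = -2 + K*x
t = 19070/9 (t = -⅑*(-19070) = 19070/9 ≈ 2118.9)
l = 854837/9 (l = 19070/9 + (-2 - 453*(-205)) = 19070/9 + (-2 + 92865) = 19070/9 + 92863 = 854837/9 ≈ 94982.)
111952 + l = 111952 + 854837/9 = 1862405/9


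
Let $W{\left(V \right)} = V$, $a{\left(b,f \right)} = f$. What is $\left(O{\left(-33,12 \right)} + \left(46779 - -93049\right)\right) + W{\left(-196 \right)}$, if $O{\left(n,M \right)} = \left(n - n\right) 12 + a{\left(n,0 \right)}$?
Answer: $139632$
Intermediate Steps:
$O{\left(n,M \right)} = 0$ ($O{\left(n,M \right)} = \left(n - n\right) 12 + 0 = 0 \cdot 12 + 0 = 0 + 0 = 0$)
$\left(O{\left(-33,12 \right)} + \left(46779 - -93049\right)\right) + W{\left(-196 \right)} = \left(0 + \left(46779 - -93049\right)\right) - 196 = \left(0 + \left(46779 + 93049\right)\right) - 196 = \left(0 + 139828\right) - 196 = 139828 - 196 = 139632$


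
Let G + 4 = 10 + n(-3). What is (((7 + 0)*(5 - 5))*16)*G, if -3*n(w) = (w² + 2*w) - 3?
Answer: 0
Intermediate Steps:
n(w) = 1 - 2*w/3 - w²/3 (n(w) = -((w² + 2*w) - 3)/3 = -(-3 + w² + 2*w)/3 = 1 - 2*w/3 - w²/3)
G = 6 (G = -4 + (10 + (1 - ⅔*(-3) - ⅓*(-3)²)) = -4 + (10 + (1 + 2 - ⅓*9)) = -4 + (10 + (1 + 2 - 3)) = -4 + (10 + 0) = -4 + 10 = 6)
(((7 + 0)*(5 - 5))*16)*G = (((7 + 0)*(5 - 5))*16)*6 = ((7*0)*16)*6 = (0*16)*6 = 0*6 = 0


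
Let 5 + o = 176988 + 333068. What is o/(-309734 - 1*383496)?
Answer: -510051/693230 ≈ -0.73576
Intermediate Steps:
o = 510051 (o = -5 + (176988 + 333068) = -5 + 510056 = 510051)
o/(-309734 - 1*383496) = 510051/(-309734 - 1*383496) = 510051/(-309734 - 383496) = 510051/(-693230) = 510051*(-1/693230) = -510051/693230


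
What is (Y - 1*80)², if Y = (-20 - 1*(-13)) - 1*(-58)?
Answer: 841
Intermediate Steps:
Y = 51 (Y = (-20 + 13) + 58 = -7 + 58 = 51)
(Y - 1*80)² = (51 - 1*80)² = (51 - 80)² = (-29)² = 841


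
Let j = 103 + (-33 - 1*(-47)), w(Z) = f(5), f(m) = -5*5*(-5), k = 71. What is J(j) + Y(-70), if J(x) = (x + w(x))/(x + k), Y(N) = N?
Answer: -6459/94 ≈ -68.713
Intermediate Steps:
f(m) = 125 (f(m) = -25*(-5) = 125)
w(Z) = 125
j = 117 (j = 103 + (-33 + 47) = 103 + 14 = 117)
J(x) = (125 + x)/(71 + x) (J(x) = (x + 125)/(x + 71) = (125 + x)/(71 + x))
J(j) + Y(-70) = (125 + 117)/(71 + 117) - 70 = 242/188 - 70 = (1/188)*242 - 70 = 121/94 - 70 = -6459/94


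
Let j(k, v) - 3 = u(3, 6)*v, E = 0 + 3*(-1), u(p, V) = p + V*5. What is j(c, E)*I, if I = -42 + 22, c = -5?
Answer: 1920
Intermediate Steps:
u(p, V) = p + 5*V
E = -3 (E = 0 - 3 = -3)
j(k, v) = 3 + 33*v (j(k, v) = 3 + (3 + 5*6)*v = 3 + (3 + 30)*v = 3 + 33*v)
I = -20
j(c, E)*I = (3 + 33*(-3))*(-20) = (3 - 99)*(-20) = -96*(-20) = 1920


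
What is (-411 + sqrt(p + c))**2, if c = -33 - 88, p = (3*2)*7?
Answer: (411 - I*sqrt(79))**2 ≈ 1.6884e+5 - 7306.1*I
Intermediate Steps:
p = 42 (p = 6*7 = 42)
c = -121
(-411 + sqrt(p + c))**2 = (-411 + sqrt(42 - 121))**2 = (-411 + sqrt(-79))**2 = (-411 + I*sqrt(79))**2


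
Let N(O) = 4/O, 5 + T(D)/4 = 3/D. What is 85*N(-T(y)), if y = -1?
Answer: 85/8 ≈ 10.625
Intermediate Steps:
T(D) = -20 + 12/D (T(D) = -20 + 4*(3/D) = -20 + 12/D)
85*N(-T(y)) = 85*(4/((-(-20 + 12/(-1))))) = 85*(4/((-(-20 + 12*(-1))))) = 85*(4/((-(-20 - 12)))) = 85*(4/((-1*(-32)))) = 85*(4/32) = 85*(4*(1/32)) = 85*(1/8) = 85/8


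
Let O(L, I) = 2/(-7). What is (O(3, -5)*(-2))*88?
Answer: 352/7 ≈ 50.286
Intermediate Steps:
O(L, I) = -2/7 (O(L, I) = 2*(-1/7) = -2/7)
(O(3, -5)*(-2))*88 = -2/7*(-2)*88 = (4/7)*88 = 352/7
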